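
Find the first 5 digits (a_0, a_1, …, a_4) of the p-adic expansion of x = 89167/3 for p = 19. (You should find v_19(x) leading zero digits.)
(a_0, …, a_4) = (0, 0, 0, 17, 12)

v_19(89167/3) = 3, so a_0 = ... = a_2 = 0. Factor out: x = 19^3 · u with u = 13/3 a unit in ℤ_19. Expand u iteratively via a_{v+i} = u_i mod 19, u_{i+1} = (u_i − a_{v+i})/19:
  u_0 = 13/3;  a_3 = 17;  u_1 = (u_0 − 17)/19 = -2/3
  u_1 = -2/3;  a_4 = 12;  u_2 = (u_1 − 12)/19 = -2/3
Digits: (0, 0, 0, 17, 12).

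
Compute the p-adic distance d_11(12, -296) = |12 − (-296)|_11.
d_11(12, -296) = 1/11

Step 1 — x − y = 12 − (-296) = 308. Step 2 — v_11(308) = 1 (factor: 308 = (11^1 · 28); the sign does not affect v_p). Step 3 — |x − y|_11 = 11^{-1} = 1/11.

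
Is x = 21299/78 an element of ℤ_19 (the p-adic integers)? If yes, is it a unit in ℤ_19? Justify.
x ∈ ℤ_19 but not a unit; v_19(x) = 2 > 0

ℤ_19 = {x ∈ ℚ_19 : v_19(x) ≥ 0} and ℤ_19^× = {x ∈ ℤ_19 : v_19(x) = 0}. Here v_19(21299/78) = v_19(num) − v_19(den) = 2; compare against these criteria.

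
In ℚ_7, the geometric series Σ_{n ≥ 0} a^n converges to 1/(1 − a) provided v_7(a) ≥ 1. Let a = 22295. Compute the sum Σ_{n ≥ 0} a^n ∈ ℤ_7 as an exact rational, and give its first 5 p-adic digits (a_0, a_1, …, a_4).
Σ a^n = 1/(1 − a) = -1/22294;  first 5 digits = (1, 0, 0, 2, 2)

v_7(a) = 3 ≥ 1, so the series converges in ℤ_7 to 1/(1 − a) = 1/(1 − 22295) = -1/22294. Expand this rational in ℤ_7: compute digits iteratively via d_i = x_i mod 7, x_{i+1} = (x_i − d_i)/7. The first 5 digits are (1, 0, 0, 2, 2).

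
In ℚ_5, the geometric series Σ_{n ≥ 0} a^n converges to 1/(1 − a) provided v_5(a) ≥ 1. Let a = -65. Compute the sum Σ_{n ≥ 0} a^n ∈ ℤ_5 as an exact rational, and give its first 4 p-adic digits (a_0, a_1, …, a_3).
Σ a^n = 1/(1 − a) = 1/66;  first 4 digits = (1, 2, 1, 1)

v_5(a) = 1 ≥ 1, so the series converges in ℤ_5 to 1/(1 − a) = 1/(1 − (-65)) = 1/66. Expand this rational in ℤ_5: compute digits iteratively via d_i = x_i mod 5, x_{i+1} = (x_i − d_i)/5. The first 4 digits are (1, 2, 1, 1).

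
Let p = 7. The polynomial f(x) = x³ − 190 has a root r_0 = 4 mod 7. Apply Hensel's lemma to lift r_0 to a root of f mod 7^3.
r_2 = 25 (mod 343)

Hensel: r_{i+1} = r_i − f(r_i)/f′(r_i) mod 7^{i+2}, where f′(x) = 3x². Iterate:
  r_0 = 4 (mod 7)
  r_1 = 25 (mod 49)
  r_2 = 25 (mod 343)
Final: r = 25 with f(r) ≡ 0 mod 7^3.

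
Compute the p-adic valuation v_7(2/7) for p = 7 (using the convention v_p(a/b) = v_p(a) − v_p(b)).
v_7(2/7) = -1

Factor powers of 7 from the numerator and denominator of the reduced fraction: 2 = 7^0 · 2 and 7 = 7^1 · 1. Apply v_p(a/b) = v_p(a) − v_p(b): v_7(2/7) = 0 − 1 = -1.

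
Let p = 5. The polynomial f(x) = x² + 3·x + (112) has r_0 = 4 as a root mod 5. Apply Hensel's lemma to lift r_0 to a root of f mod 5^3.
r_2 = 39 (mod 125)

Hensel: r_{i+1} = r_i − f(r_i)·(f′(r_i))^{-1} mod 5^{i+2}, f′(x) = 2x + 3. Iterate:
  r_0 = 4 (mod 5)
  r_1 = 14 (mod 25)
  r_2 = 39 (mod 125)
Final: r = 39 satisfies f(r) ≡ 0 mod 5^3.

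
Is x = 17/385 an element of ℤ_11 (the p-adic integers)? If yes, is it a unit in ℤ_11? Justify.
x ∉ ℤ_11 (v_11(x) = -1 < 0)

ℤ_11 = {x ∈ ℚ_11 : v_11(x) ≥ 0} and ℤ_11^× = {x ∈ ℤ_11 : v_11(x) = 0}. Here v_11(17/385) = v_11(num) − v_11(den) = -1; compare against these criteria.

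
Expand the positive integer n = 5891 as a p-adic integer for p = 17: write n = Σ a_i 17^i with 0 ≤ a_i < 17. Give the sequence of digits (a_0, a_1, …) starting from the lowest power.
(a_0, a_1, …) = (9, 6, 3, 1)

Repeated division by 17 gives the digits low-to-high: 5891 = 9 + 6·17^1 + 3·17^2 + 1·17^3. Digit sequence: (9, 6, 3, 1).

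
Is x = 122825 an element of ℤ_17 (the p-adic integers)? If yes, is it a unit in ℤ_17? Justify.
x ∈ ℤ_17 but not a unit; v_17(x) = 3 > 0

ℤ_17 = {x ∈ ℚ_17 : v_17(x) ≥ 0} and ℤ_17^× = {x ∈ ℤ_17 : v_17(x) = 0}. Here v_17(122825) = v_17(num) − v_17(den) = 3; compare against these criteria.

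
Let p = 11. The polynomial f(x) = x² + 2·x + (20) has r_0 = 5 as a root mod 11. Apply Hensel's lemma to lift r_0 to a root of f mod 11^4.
r_3 = 6847 (mod 14641)

Hensel: r_{i+1} = r_i − f(r_i)·(f′(r_i))^{-1} mod 11^{i+2}, f′(x) = 2x + 2. Iterate:
  r_0 = 5 (mod 11)
  r_1 = 71 (mod 121)
  r_2 = 192 (mod 1331)
  r_3 = 6847 (mod 14641)
Final: r = 6847 satisfies f(r) ≡ 0 mod 11^4.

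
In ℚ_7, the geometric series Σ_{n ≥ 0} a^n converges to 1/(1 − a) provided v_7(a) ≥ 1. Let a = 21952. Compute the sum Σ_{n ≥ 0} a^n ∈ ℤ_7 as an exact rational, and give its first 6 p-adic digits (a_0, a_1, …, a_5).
Σ a^n = 1/(1 − a) = -1/21951;  first 6 digits = (1, 0, 0, 1, 2, 1)

v_7(a) = 3 ≥ 1, so the series converges in ℤ_7 to 1/(1 − a) = 1/(1 − 21952) = -1/21951. Expand this rational in ℤ_7: compute digits iteratively via d_i = x_i mod 7, x_{i+1} = (x_i − d_i)/7. The first 6 digits are (1, 0, 0, 1, 2, 1).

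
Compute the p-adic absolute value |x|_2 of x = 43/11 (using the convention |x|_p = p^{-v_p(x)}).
|43/11|_2 = 1

Step 1 — compute v_2(x) by factoring powers of 2 out of the numerator and denominator: v_2(43/11) = 0. Step 2 — apply |x|_p = p^{-v_p(x)} = 2^{0} = 1.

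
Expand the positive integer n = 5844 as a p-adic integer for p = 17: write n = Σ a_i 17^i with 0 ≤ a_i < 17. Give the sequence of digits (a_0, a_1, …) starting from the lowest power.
(a_0, a_1, …) = (13, 3, 3, 1)

Repeated division by 17 gives the digits low-to-high: 5844 = 13 + 3·17^1 + 3·17^2 + 1·17^3. Digit sequence: (13, 3, 3, 1).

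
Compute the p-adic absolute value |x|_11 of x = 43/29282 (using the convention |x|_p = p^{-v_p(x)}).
|43/29282|_11 = 14641

Step 1 — compute v_11(x) by factoring powers of 11 out of the numerator and denominator: v_11(43/29282) = -4. Step 2 — apply |x|_p = p^{-v_p(x)} = 11^{4} = 14641.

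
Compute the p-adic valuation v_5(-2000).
v_5(-2000) = 3

v_5(n) is the largest exponent k such that 5^k divides n. Factor out: -2000 = -5^3 · 16. (Sign doesn't affect v_p.) So v_5(-2000) = 3.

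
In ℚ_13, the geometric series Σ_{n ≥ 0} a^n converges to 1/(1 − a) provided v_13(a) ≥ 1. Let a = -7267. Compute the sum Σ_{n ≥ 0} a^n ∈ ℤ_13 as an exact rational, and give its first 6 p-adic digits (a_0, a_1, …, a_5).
Σ a^n = 1/(1 − a) = 1/7268;  first 6 digits = (1, 0, 9, 9, 2, 12)

v_13(a) = 2 ≥ 1, so the series converges in ℤ_13 to 1/(1 − a) = 1/(1 − (-7267)) = 1/7268. Expand this rational in ℤ_13: compute digits iteratively via d_i = x_i mod 13, x_{i+1} = (x_i − d_i)/13. The first 6 digits are (1, 0, 9, 9, 2, 12).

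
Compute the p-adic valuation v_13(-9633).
v_13(-9633) = 2

v_13(n) is the largest exponent k such that 13^k divides n. Factor out: -9633 = -13^2 · 57. (Sign doesn't affect v_p.) So v_13(-9633) = 2.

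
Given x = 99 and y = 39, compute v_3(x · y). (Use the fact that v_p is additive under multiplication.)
v_3(3861) = 3

v_p(x) = 2 (factor: 99 = 3^2 · 11); v_p(y) = 1 (factor: 39 = 3^1 · 13). Additivity: v_p(xy) = v_p(x) + v_p(y) = 2 + 1 = 3. (Direct check: xy = 3861 = 3^3 · (143).)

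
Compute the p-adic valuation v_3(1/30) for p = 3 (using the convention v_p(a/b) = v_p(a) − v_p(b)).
v_3(1/30) = -1

Factor powers of 3 from the numerator and denominator of the reduced fraction: 1 = 3^0 · 1 and 30 = 3^1 · 10. Apply v_p(a/b) = v_p(a) − v_p(b): v_3(1/30) = 0 − 1 = -1.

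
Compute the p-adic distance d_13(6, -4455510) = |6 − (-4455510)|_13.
d_13(6, -4455510) = 1/371293

Step 1 — x − y = 6 − (-4455510) = 4455516. Step 2 — v_13(4455516) = 5 (factor: 4455516 = (13^5 · 12); the sign does not affect v_p). Step 3 — |x − y|_13 = 13^{-5} = 1/371293.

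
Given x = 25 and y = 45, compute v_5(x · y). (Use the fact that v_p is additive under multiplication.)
v_5(1125) = 3

v_p(x) = 2 (factor: 25 = 5^2 · 1); v_p(y) = 1 (factor: 45 = 5^1 · 9). Additivity: v_p(xy) = v_p(x) + v_p(y) = 2 + 1 = 3. (Direct check: xy = 1125 = 5^3 · (9).)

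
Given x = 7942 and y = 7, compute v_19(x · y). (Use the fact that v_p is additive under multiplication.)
v_19(55594) = 2

v_p(x) = 2 (factor: 7942 = 19^2 · 22); v_p(y) = 0 (factor: 7 = 19^0 · 7). Additivity: v_p(xy) = v_p(x) + v_p(y) = 2 + 0 = 2. (Direct check: xy = 55594 = 19^2 · (154).)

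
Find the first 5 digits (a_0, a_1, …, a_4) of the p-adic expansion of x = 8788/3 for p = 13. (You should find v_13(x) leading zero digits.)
(a_0, …, a_4) = (0, 0, 0, 10, 8)

v_13(8788/3) = 3, so a_0 = ... = a_2 = 0. Factor out: x = 13^3 · u with u = 4/3 a unit in ℤ_13. Expand u iteratively via a_{v+i} = u_i mod 13, u_{i+1} = (u_i − a_{v+i})/13:
  u_0 = 4/3;  a_3 = 10;  u_1 = (u_0 − 10)/13 = -2/3
  u_1 = -2/3;  a_4 = 8;  u_2 = (u_1 − 8)/13 = -2/3
Digits: (0, 0, 0, 10, 8).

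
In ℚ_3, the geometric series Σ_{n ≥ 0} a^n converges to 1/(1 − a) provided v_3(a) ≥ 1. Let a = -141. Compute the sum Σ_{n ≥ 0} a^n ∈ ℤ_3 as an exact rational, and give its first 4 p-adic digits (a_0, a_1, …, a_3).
Σ a^n = 1/(1 − a) = 1/142;  first 4 digits = (1, 1, 0, 0)

v_3(a) = 1 ≥ 1, so the series converges in ℤ_3 to 1/(1 − a) = 1/(1 − (-141)) = 1/142. Expand this rational in ℤ_3: compute digits iteratively via d_i = x_i mod 3, x_{i+1} = (x_i − d_i)/3. The first 4 digits are (1, 1, 0, 0).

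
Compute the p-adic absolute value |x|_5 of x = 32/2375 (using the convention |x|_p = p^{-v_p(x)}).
|32/2375|_5 = 125

Step 1 — compute v_5(x) by factoring powers of 5 out of the numerator and denominator: v_5(32/2375) = -3. Step 2 — apply |x|_p = p^{-v_p(x)} = 5^{3} = 125.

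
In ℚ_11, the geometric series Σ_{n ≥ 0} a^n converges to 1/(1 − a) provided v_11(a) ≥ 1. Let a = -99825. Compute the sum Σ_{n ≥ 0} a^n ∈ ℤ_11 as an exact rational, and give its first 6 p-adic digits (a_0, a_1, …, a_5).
Σ a^n = 1/(1 − a) = 1/99826;  first 6 digits = (1, 0, 0, 2, 4, 10)

v_11(a) = 3 ≥ 1, so the series converges in ℤ_11 to 1/(1 − a) = 1/(1 − (-99825)) = 1/99826. Expand this rational in ℤ_11: compute digits iteratively via d_i = x_i mod 11, x_{i+1} = (x_i − d_i)/11. The first 6 digits are (1, 0, 0, 2, 4, 10).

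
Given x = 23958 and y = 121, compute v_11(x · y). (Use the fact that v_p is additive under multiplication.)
v_11(2898918) = 5

v_p(x) = 3 (factor: 23958 = 11^3 · 18); v_p(y) = 2 (factor: 121 = 11^2 · 1). Additivity: v_p(xy) = v_p(x) + v_p(y) = 3 + 2 = 5. (Direct check: xy = 2898918 = 11^5 · (18).)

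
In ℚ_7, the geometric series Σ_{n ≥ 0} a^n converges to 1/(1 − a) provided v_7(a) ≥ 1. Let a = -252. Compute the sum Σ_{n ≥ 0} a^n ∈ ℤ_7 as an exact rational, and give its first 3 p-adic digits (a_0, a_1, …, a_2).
Σ a^n = 1/(1 − a) = 1/253;  first 3 digits = (1, 6, 2)

v_7(a) = 1 ≥ 1, so the series converges in ℤ_7 to 1/(1 − a) = 1/(1 − (-252)) = 1/253. Expand this rational in ℤ_7: compute digits iteratively via d_i = x_i mod 7, x_{i+1} = (x_i − d_i)/7. The first 3 digits are (1, 6, 2).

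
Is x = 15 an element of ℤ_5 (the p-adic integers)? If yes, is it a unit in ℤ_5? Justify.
x ∈ ℤ_5 but not a unit; v_5(x) = 1 > 0

ℤ_5 = {x ∈ ℚ_5 : v_5(x) ≥ 0} and ℤ_5^× = {x ∈ ℤ_5 : v_5(x) = 0}. Here v_5(15) = v_5(num) − v_5(den) = 1; compare against these criteria.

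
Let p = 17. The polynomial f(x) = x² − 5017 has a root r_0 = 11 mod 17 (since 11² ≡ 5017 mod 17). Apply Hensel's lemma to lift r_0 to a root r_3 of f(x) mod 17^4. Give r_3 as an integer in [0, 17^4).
r_3 = 46710 (mod 83521)

Hensel's recurrence: r_{i+1} = r_i − f(r_i)·(f′(r_i))^{-1} mod 17^{i+2}, with f′(x) = 2x. Iterate:
  r_0 = 11 (mod 17)
  r_1 = 181 (mod 289)
  r_2 = 2493 (mod 4913)
  r_3 = 46710 (mod 83521)
Final: r_3 = 46710, and one checks f(r_3) ≡ 0 mod 17^4.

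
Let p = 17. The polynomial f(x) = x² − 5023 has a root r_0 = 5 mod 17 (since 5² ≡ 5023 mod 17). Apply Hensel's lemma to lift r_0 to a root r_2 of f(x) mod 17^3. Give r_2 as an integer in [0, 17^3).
r_2 = 1603 (mod 4913)

Hensel's recurrence: r_{i+1} = r_i − f(r_i)·(f′(r_i))^{-1} mod 17^{i+2}, with f′(x) = 2x. Iterate:
  r_0 = 5 (mod 17)
  r_1 = 158 (mod 289)
  r_2 = 1603 (mod 4913)
Final: r_2 = 1603, and one checks f(r_2) ≡ 0 mod 17^3.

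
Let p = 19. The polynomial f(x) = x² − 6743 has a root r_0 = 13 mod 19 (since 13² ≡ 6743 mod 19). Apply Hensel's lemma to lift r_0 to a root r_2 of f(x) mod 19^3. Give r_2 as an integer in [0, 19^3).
r_2 = 6625 (mod 6859)

Hensel's recurrence: r_{i+1} = r_i − f(r_i)·(f′(r_i))^{-1} mod 19^{i+2}, with f′(x) = 2x. Iterate:
  r_0 = 13 (mod 19)
  r_1 = 127 (mod 361)
  r_2 = 6625 (mod 6859)
Final: r_2 = 6625, and one checks f(r_2) ≡ 0 mod 19^3.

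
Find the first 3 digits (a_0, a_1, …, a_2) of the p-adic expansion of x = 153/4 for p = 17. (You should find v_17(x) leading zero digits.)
(a_0, …, a_2) = (0, 15, 12)

v_17(153/4) = 1, so a_0 = ... = a_0 = 0. Factor out: x = 17^1 · u with u = 9/4 a unit in ℤ_17. Expand u iteratively via a_{v+i} = u_i mod 17, u_{i+1} = (u_i − a_{v+i})/17:
  u_0 = 9/4;  a_1 = 15;  u_1 = (u_0 − 15)/17 = -3/4
  u_1 = -3/4;  a_2 = 12;  u_2 = (u_1 − 12)/17 = -3/4
Digits: (0, 15, 12).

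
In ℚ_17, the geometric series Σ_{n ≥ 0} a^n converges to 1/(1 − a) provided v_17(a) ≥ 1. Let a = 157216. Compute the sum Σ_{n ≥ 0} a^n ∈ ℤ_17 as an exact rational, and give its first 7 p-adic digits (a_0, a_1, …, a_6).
Σ a^n = 1/(1 − a) = -1/157215;  first 7 digits = (1, 0, 0, 15, 1, 0, 4)

v_17(a) = 3 ≥ 1, so the series converges in ℤ_17 to 1/(1 − a) = 1/(1 − 157216) = -1/157215. Expand this rational in ℤ_17: compute digits iteratively via d_i = x_i mod 17, x_{i+1} = (x_i − d_i)/17. The first 7 digits are (1, 0, 0, 15, 1, 0, 4).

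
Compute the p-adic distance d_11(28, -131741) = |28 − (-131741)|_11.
d_11(28, -131741) = 1/14641

Step 1 — x − y = 28 − (-131741) = 131769. Step 2 — v_11(131769) = 4 (factor: 131769 = (11^4 · 9); the sign does not affect v_p). Step 3 — |x − y|_11 = 11^{-4} = 1/14641.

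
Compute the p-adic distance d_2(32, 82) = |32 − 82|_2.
d_2(32, 82) = 1/2

Step 1 — x − y = 32 − 82 = -50. Step 2 — v_2(-50) = 1 (factor: -50 = −(2^1 · 25); the sign does not affect v_p). Step 3 — |x − y|_2 = 2^{-1} = 1/2.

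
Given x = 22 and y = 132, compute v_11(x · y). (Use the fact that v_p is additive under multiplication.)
v_11(2904) = 2

v_p(x) = 1 (factor: 22 = 11^1 · 2); v_p(y) = 1 (factor: 132 = 11^1 · 12). Additivity: v_p(xy) = v_p(x) + v_p(y) = 1 + 1 = 2. (Direct check: xy = 2904 = 11^2 · (24).)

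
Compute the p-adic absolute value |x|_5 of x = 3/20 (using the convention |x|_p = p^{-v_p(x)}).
|3/20|_5 = 5

Step 1 — compute v_5(x) by factoring powers of 5 out of the numerator and denominator: v_5(3/20) = -1. Step 2 — apply |x|_p = p^{-v_p(x)} = 5^{1} = 5.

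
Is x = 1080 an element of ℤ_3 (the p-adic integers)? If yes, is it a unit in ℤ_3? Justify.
x ∈ ℤ_3 but not a unit; v_3(x) = 3 > 0

ℤ_3 = {x ∈ ℚ_3 : v_3(x) ≥ 0} and ℤ_3^× = {x ∈ ℤ_3 : v_3(x) = 0}. Here v_3(1080) = v_3(num) − v_3(den) = 3; compare against these criteria.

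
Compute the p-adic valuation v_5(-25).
v_5(-25) = 2

v_5(n) is the largest exponent k such that 5^k divides n. Factor out: -25 = -5^2 · 1. (Sign doesn't affect v_p.) So v_5(-25) = 2.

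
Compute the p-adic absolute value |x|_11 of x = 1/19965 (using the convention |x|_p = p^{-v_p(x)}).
|1/19965|_11 = 1331

Step 1 — compute v_11(x) by factoring powers of 11 out of the numerator and denominator: v_11(1/19965) = -3. Step 2 — apply |x|_p = p^{-v_p(x)} = 11^{3} = 1331.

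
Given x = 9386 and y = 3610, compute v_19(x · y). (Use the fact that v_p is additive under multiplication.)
v_19(33883460) = 4

v_p(x) = 2 (factor: 9386 = 19^2 · 26); v_p(y) = 2 (factor: 3610 = 19^2 · 10). Additivity: v_p(xy) = v_p(x) + v_p(y) = 2 + 2 = 4. (Direct check: xy = 33883460 = 19^4 · (260).)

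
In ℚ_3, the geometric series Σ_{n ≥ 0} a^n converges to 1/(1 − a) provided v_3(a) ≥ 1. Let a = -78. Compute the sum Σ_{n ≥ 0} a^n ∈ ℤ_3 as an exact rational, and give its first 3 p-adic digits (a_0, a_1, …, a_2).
Σ a^n = 1/(1 − a) = 1/79;  first 3 digits = (1, 1, 1)

v_3(a) = 1 ≥ 1, so the series converges in ℤ_3 to 1/(1 − a) = 1/(1 − (-78)) = 1/79. Expand this rational in ℤ_3: compute digits iteratively via d_i = x_i mod 3, x_{i+1} = (x_i − d_i)/3. The first 3 digits are (1, 1, 1).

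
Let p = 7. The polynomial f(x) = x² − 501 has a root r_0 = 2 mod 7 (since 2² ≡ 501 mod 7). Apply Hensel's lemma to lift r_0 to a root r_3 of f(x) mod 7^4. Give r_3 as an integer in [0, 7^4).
r_3 = 849 (mod 2401)

Hensel's recurrence: r_{i+1} = r_i − f(r_i)·(f′(r_i))^{-1} mod 7^{i+2}, with f′(x) = 2x. Iterate:
  r_0 = 2 (mod 7)
  r_1 = 16 (mod 49)
  r_2 = 163 (mod 343)
  r_3 = 849 (mod 2401)
Final: r_3 = 849, and one checks f(r_3) ≡ 0 mod 7^4.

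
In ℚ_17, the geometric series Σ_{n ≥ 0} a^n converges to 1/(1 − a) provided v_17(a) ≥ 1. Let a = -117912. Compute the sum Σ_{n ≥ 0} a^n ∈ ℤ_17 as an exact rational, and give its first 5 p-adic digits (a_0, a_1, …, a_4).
Σ a^n = 1/(1 − a) = 1/117913;  first 5 digits = (1, 0, 0, 10, 15)

v_17(a) = 3 ≥ 1, so the series converges in ℤ_17 to 1/(1 − a) = 1/(1 − (-117912)) = 1/117913. Expand this rational in ℤ_17: compute digits iteratively via d_i = x_i mod 17, x_{i+1} = (x_i − d_i)/17. The first 5 digits are (1, 0, 0, 10, 15).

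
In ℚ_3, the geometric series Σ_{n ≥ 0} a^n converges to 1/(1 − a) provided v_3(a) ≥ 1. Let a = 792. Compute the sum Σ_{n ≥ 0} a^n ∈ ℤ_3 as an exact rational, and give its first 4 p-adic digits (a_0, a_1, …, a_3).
Σ a^n = 1/(1 − a) = -1/791;  first 4 digits = (1, 0, 1, 2)

v_3(a) = 2 ≥ 1, so the series converges in ℤ_3 to 1/(1 − a) = 1/(1 − 792) = -1/791. Expand this rational in ℤ_3: compute digits iteratively via d_i = x_i mod 3, x_{i+1} = (x_i − d_i)/3. The first 4 digits are (1, 0, 1, 2).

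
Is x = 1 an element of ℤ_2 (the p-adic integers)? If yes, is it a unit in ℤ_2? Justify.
x ∈ ℤ_2^× (unit); v_2(x) = 0

ℤ_2 = {x ∈ ℚ_2 : v_2(x) ≥ 0} and ℤ_2^× = {x ∈ ℤ_2 : v_2(x) = 0}. Here v_2(1) = v_2(num) − v_2(den) = 0; compare against these criteria.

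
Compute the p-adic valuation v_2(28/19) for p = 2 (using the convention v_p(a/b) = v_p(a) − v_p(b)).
v_2(28/19) = 2

Factor powers of 2 from the numerator and denominator of the reduced fraction: 28 = 2^2 · 7 and 19 = 2^0 · 19. Apply v_p(a/b) = v_p(a) − v_p(b): v_2(28/19) = 2 − 0 = 2.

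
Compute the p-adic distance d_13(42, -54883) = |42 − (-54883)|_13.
d_13(42, -54883) = 1/2197

Step 1 — x − y = 42 − (-54883) = 54925. Step 2 — v_13(54925) = 3 (factor: 54925 = (13^3 · 25); the sign does not affect v_p). Step 3 — |x − y|_13 = 13^{-3} = 1/2197.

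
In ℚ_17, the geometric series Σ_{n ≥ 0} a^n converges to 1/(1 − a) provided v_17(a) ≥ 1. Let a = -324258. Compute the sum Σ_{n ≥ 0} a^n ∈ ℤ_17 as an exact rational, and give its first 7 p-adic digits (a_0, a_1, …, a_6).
Σ a^n = 1/(1 − a) = 1/324259;  first 7 digits = (1, 0, 0, 2, 13, 16, 3)

v_17(a) = 3 ≥ 1, so the series converges in ℤ_17 to 1/(1 − a) = 1/(1 − (-324258)) = 1/324259. Expand this rational in ℤ_17: compute digits iteratively via d_i = x_i mod 17, x_{i+1} = (x_i − d_i)/17. The first 7 digits are (1, 0, 0, 2, 13, 16, 3).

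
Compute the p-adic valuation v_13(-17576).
v_13(-17576) = 3

v_13(n) is the largest exponent k such that 13^k divides n. Factor out: -17576 = -13^3 · 8. (Sign doesn't affect v_p.) So v_13(-17576) = 3.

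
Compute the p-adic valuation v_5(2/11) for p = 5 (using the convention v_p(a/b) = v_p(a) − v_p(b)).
v_5(2/11) = 0

Factor powers of 5 from the numerator and denominator of the reduced fraction: 2 = 5^0 · 2 and 11 = 5^0 · 11. Apply v_p(a/b) = v_p(a) − v_p(b): v_5(2/11) = 0 − 0 = 0.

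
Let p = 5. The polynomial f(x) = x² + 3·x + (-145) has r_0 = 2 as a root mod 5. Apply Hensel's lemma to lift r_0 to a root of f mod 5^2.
r_1 = 7 (mod 25)

Hensel: r_{i+1} = r_i − f(r_i)·(f′(r_i))^{-1} mod 5^{i+2}, f′(x) = 2x + 3. Iterate:
  r_0 = 2 (mod 5)
  r_1 = 7 (mod 25)
Final: r = 7 satisfies f(r) ≡ 0 mod 5^2.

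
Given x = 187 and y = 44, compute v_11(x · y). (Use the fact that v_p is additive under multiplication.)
v_11(8228) = 2

v_p(x) = 1 (factor: 187 = 11^1 · 17); v_p(y) = 1 (factor: 44 = 11^1 · 4). Additivity: v_p(xy) = v_p(x) + v_p(y) = 1 + 1 = 2. (Direct check: xy = 8228 = 11^2 · (68).)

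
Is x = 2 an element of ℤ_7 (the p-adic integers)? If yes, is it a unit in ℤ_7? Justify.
x ∈ ℤ_7^× (unit); v_7(x) = 0

ℤ_7 = {x ∈ ℚ_7 : v_7(x) ≥ 0} and ℤ_7^× = {x ∈ ℤ_7 : v_7(x) = 0}. Here v_7(2) = v_7(num) − v_7(den) = 0; compare against these criteria.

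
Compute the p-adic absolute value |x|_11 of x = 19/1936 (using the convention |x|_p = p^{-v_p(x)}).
|19/1936|_11 = 121

Step 1 — compute v_11(x) by factoring powers of 11 out of the numerator and denominator: v_11(19/1936) = -2. Step 2 — apply |x|_p = p^{-v_p(x)} = 11^{2} = 121.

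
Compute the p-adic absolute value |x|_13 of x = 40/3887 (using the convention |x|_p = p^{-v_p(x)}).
|40/3887|_13 = 169

Step 1 — compute v_13(x) by factoring powers of 13 out of the numerator and denominator: v_13(40/3887) = -2. Step 2 — apply |x|_p = p^{-v_p(x)} = 13^{2} = 169.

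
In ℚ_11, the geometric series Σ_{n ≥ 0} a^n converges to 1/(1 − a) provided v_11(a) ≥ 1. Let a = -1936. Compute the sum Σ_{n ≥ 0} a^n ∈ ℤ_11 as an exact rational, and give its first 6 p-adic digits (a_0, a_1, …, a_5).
Σ a^n = 1/(1 − a) = 1/1937;  first 6 digits = (1, 0, 6, 9, 2, 1)

v_11(a) = 2 ≥ 1, so the series converges in ℤ_11 to 1/(1 − a) = 1/(1 − (-1936)) = 1/1937. Expand this rational in ℤ_11: compute digits iteratively via d_i = x_i mod 11, x_{i+1} = (x_i − d_i)/11. The first 6 digits are (1, 0, 6, 9, 2, 1).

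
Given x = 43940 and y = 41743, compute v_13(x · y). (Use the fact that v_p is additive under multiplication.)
v_13(1834187420) = 6

v_p(x) = 3 (factor: 43940 = 13^3 · 20); v_p(y) = 3 (factor: 41743 = 13^3 · 19). Additivity: v_p(xy) = v_p(x) + v_p(y) = 3 + 3 = 6. (Direct check: xy = 1834187420 = 13^6 · (380).)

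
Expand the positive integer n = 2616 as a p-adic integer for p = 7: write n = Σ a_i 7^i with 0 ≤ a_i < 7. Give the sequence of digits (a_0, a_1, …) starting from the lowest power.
(a_0, a_1, …) = (5, 2, 4, 0, 1)

Repeated division by 7 gives the digits low-to-high: 2616 = 5 + 2·7^1 + 4·7^2 + 1·7^4. Digit sequence: (5, 2, 4, 0, 1).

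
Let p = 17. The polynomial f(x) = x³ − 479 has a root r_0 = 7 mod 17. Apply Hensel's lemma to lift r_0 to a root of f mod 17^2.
r_1 = 177 (mod 289)

Hensel: r_{i+1} = r_i − f(r_i)/f′(r_i) mod 17^{i+2}, where f′(x) = 3x². Iterate:
  r_0 = 7 (mod 17)
  r_1 = 177 (mod 289)
Final: r = 177 with f(r) ≡ 0 mod 17^2.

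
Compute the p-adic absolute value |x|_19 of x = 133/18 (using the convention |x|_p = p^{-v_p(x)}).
|133/18|_19 = 1/19

Step 1 — compute v_19(x) by factoring powers of 19 out of the numerator and denominator: v_19(133/18) = 1. Step 2 — apply |x|_p = p^{-v_p(x)} = 19^{-1} = 1/19.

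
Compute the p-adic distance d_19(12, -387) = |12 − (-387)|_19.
d_19(12, -387) = 1/19

Step 1 — x − y = 12 − (-387) = 399. Step 2 — v_19(399) = 1 (factor: 399 = (19^1 · 21); the sign does not affect v_p). Step 3 — |x − y|_19 = 19^{-1} = 1/19.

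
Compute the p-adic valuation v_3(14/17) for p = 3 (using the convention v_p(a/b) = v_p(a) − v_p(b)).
v_3(14/17) = 0

Factor powers of 3 from the numerator and denominator of the reduced fraction: 14 = 3^0 · 14 and 17 = 3^0 · 17. Apply v_p(a/b) = v_p(a) − v_p(b): v_3(14/17) = 0 − 0 = 0.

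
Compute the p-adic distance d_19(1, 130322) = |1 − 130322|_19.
d_19(1, 130322) = 1/130321

Step 1 — x − y = 1 − 130322 = -130321. Step 2 — v_19(-130321) = 4 (factor: -130321 = −(19^4 · 1); the sign does not affect v_p). Step 3 — |x − y|_19 = 19^{-4} = 1/130321.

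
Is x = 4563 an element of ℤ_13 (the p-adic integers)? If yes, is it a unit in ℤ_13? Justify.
x ∈ ℤ_13 but not a unit; v_13(x) = 2 > 0

ℤ_13 = {x ∈ ℚ_13 : v_13(x) ≥ 0} and ℤ_13^× = {x ∈ ℤ_13 : v_13(x) = 0}. Here v_13(4563) = v_13(num) − v_13(den) = 2; compare against these criteria.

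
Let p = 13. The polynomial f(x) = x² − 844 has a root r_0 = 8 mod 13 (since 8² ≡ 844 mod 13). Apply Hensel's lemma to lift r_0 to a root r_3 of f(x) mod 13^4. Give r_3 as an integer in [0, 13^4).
r_3 = 775 (mod 28561)

Hensel's recurrence: r_{i+1} = r_i − f(r_i)·(f′(r_i))^{-1} mod 13^{i+2}, with f′(x) = 2x. Iterate:
  r_0 = 8 (mod 13)
  r_1 = 99 (mod 169)
  r_2 = 775 (mod 2197)
  r_3 = 775 (mod 28561)
Final: r_3 = 775, and one checks f(r_3) ≡ 0 mod 13^4.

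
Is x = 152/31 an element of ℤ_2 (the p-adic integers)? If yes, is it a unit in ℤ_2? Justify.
x ∈ ℤ_2 but not a unit; v_2(x) = 3 > 0

ℤ_2 = {x ∈ ℚ_2 : v_2(x) ≥ 0} and ℤ_2^× = {x ∈ ℤ_2 : v_2(x) = 0}. Here v_2(152/31) = v_2(num) − v_2(den) = 3; compare against these criteria.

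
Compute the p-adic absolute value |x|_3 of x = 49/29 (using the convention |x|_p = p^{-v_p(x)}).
|49/29|_3 = 1

Step 1 — compute v_3(x) by factoring powers of 3 out of the numerator and denominator: v_3(49/29) = 0. Step 2 — apply |x|_p = p^{-v_p(x)} = 3^{0} = 1.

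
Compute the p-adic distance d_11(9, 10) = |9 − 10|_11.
d_11(9, 10) = 1

Step 1 — x − y = 9 − 10 = -1. Step 2 — v_11(-1) = 0 (factor: -1 = −(11^0 · 1); the sign does not affect v_p). Step 3 — |x − y|_11 = 11^{0} = 1.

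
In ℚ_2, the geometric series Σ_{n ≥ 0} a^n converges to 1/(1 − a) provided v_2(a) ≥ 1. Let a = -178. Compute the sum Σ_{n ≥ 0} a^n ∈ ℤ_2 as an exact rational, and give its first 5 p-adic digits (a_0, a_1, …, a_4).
Σ a^n = 1/(1 − a) = 1/179;  first 5 digits = (1, 1, 0, 1, 1)

v_2(a) = 1 ≥ 1, so the series converges in ℤ_2 to 1/(1 − a) = 1/(1 − (-178)) = 1/179. Expand this rational in ℤ_2: compute digits iteratively via d_i = x_i mod 2, x_{i+1} = (x_i − d_i)/2. The first 5 digits are (1, 1, 0, 1, 1).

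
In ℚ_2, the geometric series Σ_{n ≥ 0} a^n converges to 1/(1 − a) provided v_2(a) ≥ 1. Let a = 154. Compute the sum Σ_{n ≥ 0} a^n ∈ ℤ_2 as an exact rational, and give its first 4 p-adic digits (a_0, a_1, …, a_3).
Σ a^n = 1/(1 − a) = -1/153;  first 4 digits = (1, 1, 1, 0)

v_2(a) = 1 ≥ 1, so the series converges in ℤ_2 to 1/(1 − a) = 1/(1 − 154) = -1/153. Expand this rational in ℤ_2: compute digits iteratively via d_i = x_i mod 2, x_{i+1} = (x_i − d_i)/2. The first 4 digits are (1, 1, 1, 0).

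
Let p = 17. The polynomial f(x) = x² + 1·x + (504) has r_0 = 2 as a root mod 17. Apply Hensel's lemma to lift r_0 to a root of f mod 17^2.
r_1 = 189 (mod 289)

Hensel: r_{i+1} = r_i − f(r_i)·(f′(r_i))^{-1} mod 17^{i+2}, f′(x) = 2x + 1. Iterate:
  r_0 = 2 (mod 17)
  r_1 = 189 (mod 289)
Final: r = 189 satisfies f(r) ≡ 0 mod 17^2.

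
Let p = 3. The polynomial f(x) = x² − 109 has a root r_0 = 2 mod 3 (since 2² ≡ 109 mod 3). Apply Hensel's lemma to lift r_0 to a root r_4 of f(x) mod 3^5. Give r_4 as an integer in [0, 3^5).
r_4 = 188 (mod 243)

Hensel's recurrence: r_{i+1} = r_i − f(r_i)·(f′(r_i))^{-1} mod 3^{i+2}, with f′(x) = 2x. Iterate:
  r_0 = 2 (mod 3)
  r_1 = 8 (mod 9)
  r_2 = 26 (mod 27)
  r_3 = 26 (mod 81)
  r_4 = 188 (mod 243)
Final: r_4 = 188, and one checks f(r_4) ≡ 0 mod 3^5.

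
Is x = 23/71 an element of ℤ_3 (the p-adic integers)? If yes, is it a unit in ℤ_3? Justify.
x ∈ ℤ_3^× (unit); v_3(x) = 0

ℤ_3 = {x ∈ ℚ_3 : v_3(x) ≥ 0} and ℤ_3^× = {x ∈ ℤ_3 : v_3(x) = 0}. Here v_3(23/71) = v_3(num) − v_3(den) = 0; compare against these criteria.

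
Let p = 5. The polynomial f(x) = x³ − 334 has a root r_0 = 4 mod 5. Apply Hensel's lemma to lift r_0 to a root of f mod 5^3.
r_2 = 94 (mod 125)

Hensel: r_{i+1} = r_i − f(r_i)/f′(r_i) mod 5^{i+2}, where f′(x) = 3x². Iterate:
  r_0 = 4 (mod 5)
  r_1 = 19 (mod 25)
  r_2 = 94 (mod 125)
Final: r = 94 with f(r) ≡ 0 mod 5^3.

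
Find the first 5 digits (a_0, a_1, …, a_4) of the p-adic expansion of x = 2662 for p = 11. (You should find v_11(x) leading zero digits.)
(a_0, …, a_4) = (0, 0, 0, 2, 0)

v_11(2662) = 3, so a_0 = ... = a_2 = 0. Factor out: x = 11^3 · u with u = 2 a unit in ℤ_11. Expand u iteratively via a_{v+i} = u_i mod 11, u_{i+1} = (u_i − a_{v+i})/11:
  u_0 = 2;  a_3 = 2;  u_1 = (u_0 − 2)/11 = 0
  u_1 = 0;  a_4 = 0;  u_2 = (u_1 − 0)/11 = 0
Digits: (0, 0, 0, 2, 0).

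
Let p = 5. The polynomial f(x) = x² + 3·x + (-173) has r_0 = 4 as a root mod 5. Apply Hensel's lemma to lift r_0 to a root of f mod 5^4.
r_3 = 174 (mod 625)

Hensel: r_{i+1} = r_i − f(r_i)·(f′(r_i))^{-1} mod 5^{i+2}, f′(x) = 2x + 3. Iterate:
  r_0 = 4 (mod 5)
  r_1 = 24 (mod 25)
  r_2 = 49 (mod 125)
  r_3 = 174 (mod 625)
Final: r = 174 satisfies f(r) ≡ 0 mod 5^4.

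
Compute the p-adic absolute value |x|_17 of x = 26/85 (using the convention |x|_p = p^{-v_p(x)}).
|26/85|_17 = 17

Step 1 — compute v_17(x) by factoring powers of 17 out of the numerator and denominator: v_17(26/85) = -1. Step 2 — apply |x|_p = p^{-v_p(x)} = 17^{1} = 17.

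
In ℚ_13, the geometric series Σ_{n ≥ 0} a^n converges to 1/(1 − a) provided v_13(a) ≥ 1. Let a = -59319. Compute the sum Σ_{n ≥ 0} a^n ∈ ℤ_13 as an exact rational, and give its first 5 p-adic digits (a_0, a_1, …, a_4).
Σ a^n = 1/(1 − a) = 1/59320;  first 5 digits = (1, 0, 0, 12, 10)

v_13(a) = 3 ≥ 1, so the series converges in ℤ_13 to 1/(1 − a) = 1/(1 − (-59319)) = 1/59320. Expand this rational in ℤ_13: compute digits iteratively via d_i = x_i mod 13, x_{i+1} = (x_i − d_i)/13. The first 5 digits are (1, 0, 0, 12, 10).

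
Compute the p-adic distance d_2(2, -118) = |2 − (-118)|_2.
d_2(2, -118) = 1/8

Step 1 — x − y = 2 − (-118) = 120. Step 2 — v_2(120) = 3 (factor: 120 = (2^3 · 15); the sign does not affect v_p). Step 3 — |x − y|_2 = 2^{-3} = 1/8.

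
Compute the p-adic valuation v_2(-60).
v_2(-60) = 2

v_2(n) is the largest exponent k such that 2^k divides n. Factor out: -60 = -2^2 · 15. (Sign doesn't affect v_p.) So v_2(-60) = 2.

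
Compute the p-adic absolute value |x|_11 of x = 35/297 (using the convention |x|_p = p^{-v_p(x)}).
|35/297|_11 = 11

Step 1 — compute v_11(x) by factoring powers of 11 out of the numerator and denominator: v_11(35/297) = -1. Step 2 — apply |x|_p = p^{-v_p(x)} = 11^{1} = 11.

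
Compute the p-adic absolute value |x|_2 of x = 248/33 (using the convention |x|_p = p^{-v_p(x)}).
|248/33|_2 = 1/8

Step 1 — compute v_2(x) by factoring powers of 2 out of the numerator and denominator: v_2(248/33) = 3. Step 2 — apply |x|_p = p^{-v_p(x)} = 2^{-3} = 1/8.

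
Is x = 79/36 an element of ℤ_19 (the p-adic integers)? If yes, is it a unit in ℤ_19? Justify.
x ∈ ℤ_19^× (unit); v_19(x) = 0

ℤ_19 = {x ∈ ℚ_19 : v_19(x) ≥ 0} and ℤ_19^× = {x ∈ ℤ_19 : v_19(x) = 0}. Here v_19(79/36) = v_19(num) − v_19(den) = 0; compare against these criteria.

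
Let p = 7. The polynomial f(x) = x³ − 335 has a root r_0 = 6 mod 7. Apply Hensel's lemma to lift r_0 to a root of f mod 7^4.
r_3 = 2022 (mod 2401)

Hensel: r_{i+1} = r_i − f(r_i)/f′(r_i) mod 7^{i+2}, where f′(x) = 3x². Iterate:
  r_0 = 6 (mod 7)
  r_1 = 13 (mod 49)
  r_2 = 307 (mod 343)
  r_3 = 2022 (mod 2401)
Final: r = 2022 with f(r) ≡ 0 mod 7^4.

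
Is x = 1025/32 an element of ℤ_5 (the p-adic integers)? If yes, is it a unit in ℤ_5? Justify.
x ∈ ℤ_5 but not a unit; v_5(x) = 2 > 0

ℤ_5 = {x ∈ ℚ_5 : v_5(x) ≥ 0} and ℤ_5^× = {x ∈ ℤ_5 : v_5(x) = 0}. Here v_5(1025/32) = v_5(num) − v_5(den) = 2; compare against these criteria.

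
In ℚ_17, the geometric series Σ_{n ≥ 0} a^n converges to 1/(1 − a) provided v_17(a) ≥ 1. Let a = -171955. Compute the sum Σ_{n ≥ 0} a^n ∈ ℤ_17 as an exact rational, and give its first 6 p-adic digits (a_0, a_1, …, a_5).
Σ a^n = 1/(1 − a) = 1/171956;  first 6 digits = (1, 0, 0, 16, 14, 16)

v_17(a) = 3 ≥ 1, so the series converges in ℤ_17 to 1/(1 − a) = 1/(1 − (-171955)) = 1/171956. Expand this rational in ℤ_17: compute digits iteratively via d_i = x_i mod 17, x_{i+1} = (x_i − d_i)/17. The first 6 digits are (1, 0, 0, 16, 14, 16).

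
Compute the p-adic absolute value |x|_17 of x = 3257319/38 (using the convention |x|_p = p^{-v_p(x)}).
|3257319/38|_17 = 1/83521

Step 1 — compute v_17(x) by factoring powers of 17 out of the numerator and denominator: v_17(3257319/38) = 4. Step 2 — apply |x|_p = p^{-v_p(x)} = 17^{-4} = 1/83521.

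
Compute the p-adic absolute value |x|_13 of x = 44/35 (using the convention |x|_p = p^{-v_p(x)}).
|44/35|_13 = 1

Step 1 — compute v_13(x) by factoring powers of 13 out of the numerator and denominator: v_13(44/35) = 0. Step 2 — apply |x|_p = p^{-v_p(x)} = 13^{0} = 1.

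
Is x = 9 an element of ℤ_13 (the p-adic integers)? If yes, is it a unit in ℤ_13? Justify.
x ∈ ℤ_13^× (unit); v_13(x) = 0

ℤ_13 = {x ∈ ℚ_13 : v_13(x) ≥ 0} and ℤ_13^× = {x ∈ ℤ_13 : v_13(x) = 0}. Here v_13(9) = v_13(num) − v_13(den) = 0; compare against these criteria.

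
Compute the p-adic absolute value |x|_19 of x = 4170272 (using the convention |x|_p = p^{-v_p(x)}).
|4170272|_19 = 1/130321

Step 1 — compute v_19(x) by factoring powers of 19 out of the numerator and denominator: v_19(4170272) = 4. Step 2 — apply |x|_p = p^{-v_p(x)} = 19^{-4} = 1/130321.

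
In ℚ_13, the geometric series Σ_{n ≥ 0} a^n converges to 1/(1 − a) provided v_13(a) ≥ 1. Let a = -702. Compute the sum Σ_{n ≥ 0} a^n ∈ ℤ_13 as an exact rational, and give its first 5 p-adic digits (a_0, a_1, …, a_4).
Σ a^n = 1/(1 − a) = 1/703;  first 5 digits = (1, 11, 12, 7, 10)

v_13(a) = 1 ≥ 1, so the series converges in ℤ_13 to 1/(1 − a) = 1/(1 − (-702)) = 1/703. Expand this rational in ℤ_13: compute digits iteratively via d_i = x_i mod 13, x_{i+1} = (x_i − d_i)/13. The first 5 digits are (1, 11, 12, 7, 10).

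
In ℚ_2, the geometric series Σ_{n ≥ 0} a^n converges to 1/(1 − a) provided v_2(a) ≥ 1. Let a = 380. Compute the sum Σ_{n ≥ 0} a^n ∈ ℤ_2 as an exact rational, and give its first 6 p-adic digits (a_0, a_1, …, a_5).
Σ a^n = 1/(1 − a) = -1/379;  first 6 digits = (1, 0, 1, 1, 0, 0)

v_2(a) = 2 ≥ 1, so the series converges in ℤ_2 to 1/(1 − a) = 1/(1 − 380) = -1/379. Expand this rational in ℤ_2: compute digits iteratively via d_i = x_i mod 2, x_{i+1} = (x_i − d_i)/2. The first 6 digits are (1, 0, 1, 1, 0, 0).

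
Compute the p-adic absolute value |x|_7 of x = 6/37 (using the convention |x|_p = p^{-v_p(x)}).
|6/37|_7 = 1

Step 1 — compute v_7(x) by factoring powers of 7 out of the numerator and denominator: v_7(6/37) = 0. Step 2 — apply |x|_p = p^{-v_p(x)} = 7^{0} = 1.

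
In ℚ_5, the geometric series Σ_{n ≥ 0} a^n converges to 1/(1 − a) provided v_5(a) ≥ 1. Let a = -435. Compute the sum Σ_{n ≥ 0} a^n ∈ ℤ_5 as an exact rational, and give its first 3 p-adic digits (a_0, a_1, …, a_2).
Σ a^n = 1/(1 − a) = 1/436;  first 3 digits = (1, 3, 1)

v_5(a) = 1 ≥ 1, so the series converges in ℤ_5 to 1/(1 − a) = 1/(1 − (-435)) = 1/436. Expand this rational in ℤ_5: compute digits iteratively via d_i = x_i mod 5, x_{i+1} = (x_i − d_i)/5. The first 3 digits are (1, 3, 1).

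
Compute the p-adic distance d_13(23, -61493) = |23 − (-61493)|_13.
d_13(23, -61493) = 1/2197

Step 1 — x − y = 23 − (-61493) = 61516. Step 2 — v_13(61516) = 3 (factor: 61516 = (13^3 · 28); the sign does not affect v_p). Step 3 — |x − y|_13 = 13^{-3} = 1/2197.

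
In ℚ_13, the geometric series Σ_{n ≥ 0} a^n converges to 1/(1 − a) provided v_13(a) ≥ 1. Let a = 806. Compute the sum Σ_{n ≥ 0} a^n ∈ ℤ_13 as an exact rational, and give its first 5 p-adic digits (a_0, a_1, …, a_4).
Σ a^n = 1/(1 − a) = -1/805;  first 5 digits = (1, 10, 0, 9, 2)

v_13(a) = 1 ≥ 1, so the series converges in ℤ_13 to 1/(1 − a) = 1/(1 − 806) = -1/805. Expand this rational in ℤ_13: compute digits iteratively via d_i = x_i mod 13, x_{i+1} = (x_i − d_i)/13. The first 5 digits are (1, 10, 0, 9, 2).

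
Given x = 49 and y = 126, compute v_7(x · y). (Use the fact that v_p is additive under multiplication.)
v_7(6174) = 3

v_p(x) = 2 (factor: 49 = 7^2 · 1); v_p(y) = 1 (factor: 126 = 7^1 · 18). Additivity: v_p(xy) = v_p(x) + v_p(y) = 2 + 1 = 3. (Direct check: xy = 6174 = 7^3 · (18).)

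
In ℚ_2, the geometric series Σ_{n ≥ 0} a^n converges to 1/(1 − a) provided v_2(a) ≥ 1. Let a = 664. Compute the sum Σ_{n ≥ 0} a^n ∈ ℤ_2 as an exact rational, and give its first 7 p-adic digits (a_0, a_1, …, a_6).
Σ a^n = 1/(1 − a) = -1/663;  first 7 digits = (1, 0, 0, 1, 1, 0, 1)

v_2(a) = 3 ≥ 1, so the series converges in ℤ_2 to 1/(1 − a) = 1/(1 − 664) = -1/663. Expand this rational in ℤ_2: compute digits iteratively via d_i = x_i mod 2, x_{i+1} = (x_i − d_i)/2. The first 7 digits are (1, 0, 0, 1, 1, 0, 1).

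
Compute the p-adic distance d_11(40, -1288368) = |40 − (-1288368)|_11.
d_11(40, -1288368) = 1/161051

Step 1 — x − y = 40 − (-1288368) = 1288408. Step 2 — v_11(1288408) = 5 (factor: 1288408 = (11^5 · 8); the sign does not affect v_p). Step 3 — |x − y|_11 = 11^{-5} = 1/161051.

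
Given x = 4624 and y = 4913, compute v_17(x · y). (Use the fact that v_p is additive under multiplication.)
v_17(22717712) = 5

v_p(x) = 2 (factor: 4624 = 17^2 · 16); v_p(y) = 3 (factor: 4913 = 17^3 · 1). Additivity: v_p(xy) = v_p(x) + v_p(y) = 2 + 3 = 5. (Direct check: xy = 22717712 = 17^5 · (16).)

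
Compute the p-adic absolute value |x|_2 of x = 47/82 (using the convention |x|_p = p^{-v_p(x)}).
|47/82|_2 = 2

Step 1 — compute v_2(x) by factoring powers of 2 out of the numerator and denominator: v_2(47/82) = -1. Step 2 — apply |x|_p = p^{-v_p(x)} = 2^{1} = 2.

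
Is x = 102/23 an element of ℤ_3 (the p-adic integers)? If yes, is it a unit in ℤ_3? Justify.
x ∈ ℤ_3 but not a unit; v_3(x) = 1 > 0

ℤ_3 = {x ∈ ℚ_3 : v_3(x) ≥ 0} and ℤ_3^× = {x ∈ ℤ_3 : v_3(x) = 0}. Here v_3(102/23) = v_3(num) − v_3(den) = 1; compare against these criteria.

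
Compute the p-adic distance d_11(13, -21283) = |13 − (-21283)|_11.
d_11(13, -21283) = 1/1331

Step 1 — x − y = 13 − (-21283) = 21296. Step 2 — v_11(21296) = 3 (factor: 21296 = (11^3 · 16); the sign does not affect v_p). Step 3 — |x − y|_11 = 11^{-3} = 1/1331.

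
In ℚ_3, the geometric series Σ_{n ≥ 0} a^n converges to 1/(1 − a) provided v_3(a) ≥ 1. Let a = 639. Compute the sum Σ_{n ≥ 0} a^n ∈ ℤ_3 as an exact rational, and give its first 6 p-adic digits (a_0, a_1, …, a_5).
Σ a^n = 1/(1 − a) = -1/638;  first 6 digits = (1, 0, 2, 2, 2, 2)

v_3(a) = 2 ≥ 1, so the series converges in ℤ_3 to 1/(1 − a) = 1/(1 − 639) = -1/638. Expand this rational in ℤ_3: compute digits iteratively via d_i = x_i mod 3, x_{i+1} = (x_i − d_i)/3. The first 6 digits are (1, 0, 2, 2, 2, 2).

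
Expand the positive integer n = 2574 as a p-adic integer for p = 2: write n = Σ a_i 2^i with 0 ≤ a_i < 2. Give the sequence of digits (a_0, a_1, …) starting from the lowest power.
(a_0, a_1, …) = (0, 1, 1, 1, 0, 0, 0, 0, 0, 1, 0, 1)

Repeated division by 2 gives the digits low-to-high: 2574 = 1·2^1 + 1·2^2 + 1·2^3 + 1·2^9 + 1·2^11. Digit sequence: (0, 1, 1, 1, 0, 0, 0, 0, 0, 1, 0, 1).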